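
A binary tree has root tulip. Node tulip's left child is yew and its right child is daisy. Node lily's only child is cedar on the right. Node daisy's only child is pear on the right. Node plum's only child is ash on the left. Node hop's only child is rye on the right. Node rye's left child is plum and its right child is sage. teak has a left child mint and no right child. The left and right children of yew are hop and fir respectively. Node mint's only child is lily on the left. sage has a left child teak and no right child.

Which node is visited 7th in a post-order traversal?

Post-order visits the left subtree, then the right subtree, then the node.
At tulip: go left to yew.
  At yew: go left to hop.
    At hop: no left child.
    At hop: go right to rye.
      At rye: go left to plum.
        At plum: go left to ash.
          ash is a leaf — visit ash.
        At plum: no right child.
        Visit plum.
      At rye: go right to sage.
        At sage: go left to teak.
          At teak: go left to mint.
            At mint: go left to lily.
              At lily: no left child.
              At lily: go right to cedar.
                cedar is a leaf — visit cedar.
              Visit lily.
            At mint: no right child.
            Visit mint.
          At teak: no right child.
          Visit teak.
        At sage: no right child.
        Visit sage.
      Visit rye.
    Visit hop.
  At yew: go right to fir.
    fir is a leaf — visit fir.
  Visit yew.
At tulip: go right to daisy.
  At daisy: no left child.
  At daisy: go right to pear.
    pear is a leaf — visit pear.
  Visit daisy.
Visit tulip.
Full post-order sequence: ash, plum, cedar, lily, mint, teak, sage, rye, hop, fir, yew, pear, daisy, tulip.

sage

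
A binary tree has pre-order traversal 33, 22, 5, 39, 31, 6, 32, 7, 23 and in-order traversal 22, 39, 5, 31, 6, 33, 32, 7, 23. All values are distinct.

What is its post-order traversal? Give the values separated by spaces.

39 6 31 5 22 23 7 32 33

The first element of pre-order is the root; it splits in-order into left and right subtrees.
Root 33: left subtree has 5 nodes {22, 39, 5, 31, 6}, right has 3 {32, 7, 23}.
  Root 22: left subtree has 0 nodes { }, right has 4 {39, 5, 31, 6}.
    Root 5: left subtree has 1 node {39}, right has 2 {31, 6}.
      Root 31: left subtree has 0 nodes { }, right has 1 {6}.
  Root 32: left subtree has 0 nodes { }, right has 2 {7, 23}.
    Root 7: left subtree has 0 nodes { }, right has 1 {23}.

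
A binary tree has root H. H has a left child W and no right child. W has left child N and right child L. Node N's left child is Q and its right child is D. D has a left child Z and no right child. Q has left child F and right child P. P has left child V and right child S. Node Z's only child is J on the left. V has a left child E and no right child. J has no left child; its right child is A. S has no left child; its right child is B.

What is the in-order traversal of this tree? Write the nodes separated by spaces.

In-order visits the left subtree, then the node, then the right subtree.
At H: go left to W.
  At W: go left to N.
    At N: go left to Q.
      At Q: go left to F.
        F is a leaf — visit F.
      Visit Q.
      At Q: go right to P.
        At P: go left to V.
          At V: go left to E.
            E is a leaf — visit E.
          Visit V.
          At V: no right child.
        Visit P.
        At P: go right to S.
          At S: no left child.
          Visit S.
          At S: go right to B.
            B is a leaf — visit B.
    Visit N.
    At N: go right to D.
      At D: go left to Z.
        At Z: go left to J.
          At J: no left child.
          Visit J.
          At J: go right to A.
            A is a leaf — visit A.
        Visit Z.
        At Z: no right child.
      Visit D.
      At D: no right child.
  Visit W.
  At W: go right to L.
    L is a leaf — visit L.
Visit H.
At H: no right child.

F Q E V P S B N J A Z D W L H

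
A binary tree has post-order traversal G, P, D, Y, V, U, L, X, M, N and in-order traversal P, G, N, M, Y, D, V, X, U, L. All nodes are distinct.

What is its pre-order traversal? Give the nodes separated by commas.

N, P, G, M, X, V, Y, D, L, U

The last element of post-order is the root; it splits in-order into left and right subtrees.
Root N: left subtree has 2 nodes {P, G}, right has 7 {M, Y, D, V, X, U, L}.
  Root P: left subtree has 0 nodes { }, right has 1 {G}.
  Root M: left subtree has 0 nodes { }, right has 6 {Y, D, V, X, U, L}.
    Root X: left subtree has 3 nodes {Y, D, V}, right has 2 {U, L}.
      Root V: left subtree has 2 nodes {Y, D}, right has 0 { }.
        Root Y: left subtree has 0 nodes { }, right has 1 {D}.
      Root L: left subtree has 1 node {U}, right has 0 { }.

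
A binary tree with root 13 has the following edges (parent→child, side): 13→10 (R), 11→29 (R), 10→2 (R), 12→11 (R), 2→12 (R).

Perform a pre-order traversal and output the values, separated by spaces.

13 10 2 12 11 29

Pre-order visits the node, then its left subtree, then its right subtree.
Visit 13.
At 13: no left child.
At 13: go right to 10.
  Visit 10.
  At 10: no left child.
  At 10: go right to 2.
    Visit 2.
    At 2: no left child.
    At 2: go right to 12.
      Visit 12.
      At 12: no left child.
      At 12: go right to 11.
        Visit 11.
        At 11: no left child.
        At 11: go right to 29.
          29 is a leaf — visit 29.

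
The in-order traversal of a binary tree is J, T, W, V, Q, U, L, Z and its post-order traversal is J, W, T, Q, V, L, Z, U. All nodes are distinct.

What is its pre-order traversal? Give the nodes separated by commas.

U, V, T, J, W, Q, Z, L

The last element of post-order is the root; it splits in-order into left and right subtrees.
Root U: left subtree has 5 nodes {J, T, W, V, Q}, right has 2 {L, Z}.
  Root V: left subtree has 3 nodes {J, T, W}, right has 1 {Q}.
    Root T: left subtree has 1 node {J}, right has 1 {W}.
  Root Z: left subtree has 1 node {L}, right has 0 { }.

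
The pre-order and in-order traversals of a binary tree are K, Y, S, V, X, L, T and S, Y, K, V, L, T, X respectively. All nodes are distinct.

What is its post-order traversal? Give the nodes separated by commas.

The first element of pre-order is the root; it splits in-order into left and right subtrees.
Root K: left subtree has 2 nodes {S, Y}, right has 4 {V, L, T, X}.
  Root Y: left subtree has 1 node {S}, right has 0 { }.
  Root V: left subtree has 0 nodes { }, right has 3 {L, T, X}.
    Root X: left subtree has 2 nodes {L, T}, right has 0 { }.
      Root L: left subtree has 0 nodes { }, right has 1 {T}.

S, Y, T, L, X, V, K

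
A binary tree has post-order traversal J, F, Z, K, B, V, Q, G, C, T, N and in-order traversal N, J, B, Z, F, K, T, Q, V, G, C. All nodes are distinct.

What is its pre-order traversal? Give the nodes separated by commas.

N, T, B, J, K, Z, F, C, G, Q, V

The last element of post-order is the root; it splits in-order into left and right subtrees.
Root N: left subtree has 0 nodes { }, right has 10 {J, B, Z, F, K, T, Q, V, G, C}.
  Root T: left subtree has 5 nodes {J, B, Z, F, K}, right has 4 {Q, V, G, C}.
    Root B: left subtree has 1 node {J}, right has 3 {Z, F, K}.
      Root K: left subtree has 2 nodes {Z, F}, right has 0 { }.
        Root Z: left subtree has 0 nodes { }, right has 1 {F}.
    Root C: left subtree has 3 nodes {Q, V, G}, right has 0 { }.
      Root G: left subtree has 2 nodes {Q, V}, right has 0 { }.
        Root Q: left subtree has 0 nodes { }, right has 1 {V}.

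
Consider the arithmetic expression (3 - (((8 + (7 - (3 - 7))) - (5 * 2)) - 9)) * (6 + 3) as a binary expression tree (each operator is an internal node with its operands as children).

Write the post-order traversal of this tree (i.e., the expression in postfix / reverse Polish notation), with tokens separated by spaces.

3 8 7 3 7 - - + 5 2 * - 9 - - 6 3 + *

Post-order on an expression tree gives postfix notation: for each operator, emit left operand, right operand, then the operator.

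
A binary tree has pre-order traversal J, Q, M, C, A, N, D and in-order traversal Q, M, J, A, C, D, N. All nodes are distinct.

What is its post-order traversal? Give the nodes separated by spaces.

M Q A D N C J

The first element of pre-order is the root; it splits in-order into left and right subtrees.
Root J: left subtree has 2 nodes {Q, M}, right has 4 {A, C, D, N}.
  Root Q: left subtree has 0 nodes { }, right has 1 {M}.
  Root C: left subtree has 1 node {A}, right has 2 {D, N}.
    Root N: left subtree has 1 node {D}, right has 0 { }.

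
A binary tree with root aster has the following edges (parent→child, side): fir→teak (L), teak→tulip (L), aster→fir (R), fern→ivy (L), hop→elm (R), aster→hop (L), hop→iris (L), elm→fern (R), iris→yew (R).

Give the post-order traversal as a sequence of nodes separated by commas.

yew, iris, ivy, fern, elm, hop, tulip, teak, fir, aster

Post-order visits the left subtree, then the right subtree, then the node.
At aster: go left to hop.
  At hop: go left to iris.
    At iris: no left child.
    At iris: go right to yew.
      yew is a leaf — visit yew.
    Visit iris.
  At hop: go right to elm.
    At elm: no left child.
    At elm: go right to fern.
      At fern: go left to ivy.
        ivy is a leaf — visit ivy.
      At fern: no right child.
      Visit fern.
    Visit elm.
  Visit hop.
At aster: go right to fir.
  At fir: go left to teak.
    At teak: go left to tulip.
      tulip is a leaf — visit tulip.
    At teak: no right child.
    Visit teak.
  At fir: no right child.
  Visit fir.
Visit aster.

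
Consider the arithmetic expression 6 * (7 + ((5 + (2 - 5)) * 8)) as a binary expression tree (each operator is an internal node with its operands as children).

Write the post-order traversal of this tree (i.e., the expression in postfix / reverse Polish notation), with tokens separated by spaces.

Post-order on an expression tree gives postfix notation: for each operator, emit left operand, right operand, then the operator.

6 7 5 2 5 - + 8 * + *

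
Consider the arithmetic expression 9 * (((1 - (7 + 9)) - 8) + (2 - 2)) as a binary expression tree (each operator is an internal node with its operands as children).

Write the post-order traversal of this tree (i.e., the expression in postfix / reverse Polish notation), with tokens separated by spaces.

9 1 7 9 + - 8 - 2 2 - + *

Post-order on an expression tree gives postfix notation: for each operator, emit left operand, right operand, then the operator.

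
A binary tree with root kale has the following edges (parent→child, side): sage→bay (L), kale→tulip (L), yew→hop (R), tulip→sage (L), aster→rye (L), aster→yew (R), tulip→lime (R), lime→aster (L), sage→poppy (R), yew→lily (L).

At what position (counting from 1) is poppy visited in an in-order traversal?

3

In-order visits the left subtree, then the node, then the right subtree.
At kale: go left to tulip.
  At tulip: go left to sage.
    At sage: go left to bay.
      bay is a leaf — visit bay.
    Visit sage.
    At sage: go right to poppy.
      poppy is a leaf — visit poppy.
  Visit tulip.
  At tulip: go right to lime.
    At lime: go left to aster.
      At aster: go left to rye.
        rye is a leaf — visit rye.
      Visit aster.
      At aster: go right to yew.
        At yew: go left to lily.
          lily is a leaf — visit lily.
        Visit yew.
        At yew: go right to hop.
          hop is a leaf — visit hop.
    Visit lime.
    At lime: no right child.
Visit kale.
At kale: no right child.
Full in-order sequence: bay, sage, poppy, tulip, rye, aster, lily, yew, hop, lime, kale.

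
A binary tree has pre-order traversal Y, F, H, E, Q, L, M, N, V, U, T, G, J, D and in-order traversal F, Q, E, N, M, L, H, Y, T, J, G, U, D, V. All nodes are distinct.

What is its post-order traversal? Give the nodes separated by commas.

Q, N, M, L, E, H, F, J, G, T, D, U, V, Y

The first element of pre-order is the root; it splits in-order into left and right subtrees.
Root Y: left subtree has 7 nodes {F, Q, E, N, M, L, H}, right has 6 {T, J, G, U, D, V}.
  Root F: left subtree has 0 nodes { }, right has 6 {Q, E, N, M, L, H}.
    Root H: left subtree has 5 nodes {Q, E, N, M, L}, right has 0 { }.
      Root E: left subtree has 1 node {Q}, right has 3 {N, M, L}.
        Root L: left subtree has 2 nodes {N, M}, right has 0 { }.
          Root M: left subtree has 1 node {N}, right has 0 { }.
  Root V: left subtree has 5 nodes {T, J, G, U, D}, right has 0 { }.
    Root U: left subtree has 3 nodes {T, J, G}, right has 1 {D}.
      Root T: left subtree has 0 nodes { }, right has 2 {J, G}.
        Root G: left subtree has 1 node {J}, right has 0 { }.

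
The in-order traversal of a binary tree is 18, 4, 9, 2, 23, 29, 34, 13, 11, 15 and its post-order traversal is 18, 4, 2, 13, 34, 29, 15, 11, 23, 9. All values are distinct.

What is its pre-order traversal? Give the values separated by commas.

9, 4, 18, 23, 2, 11, 29, 34, 13, 15

The last element of post-order is the root; it splits in-order into left and right subtrees.
Root 9: left subtree has 2 nodes {18, 4}, right has 7 {2, 23, 29, 34, 13, 11, 15}.
  Root 4: left subtree has 1 node {18}, right has 0 { }.
  Root 23: left subtree has 1 node {2}, right has 5 {29, 34, 13, 11, 15}.
    Root 11: left subtree has 3 nodes {29, 34, 13}, right has 1 {15}.
      Root 29: left subtree has 0 nodes { }, right has 2 {34, 13}.
        Root 34: left subtree has 0 nodes { }, right has 1 {13}.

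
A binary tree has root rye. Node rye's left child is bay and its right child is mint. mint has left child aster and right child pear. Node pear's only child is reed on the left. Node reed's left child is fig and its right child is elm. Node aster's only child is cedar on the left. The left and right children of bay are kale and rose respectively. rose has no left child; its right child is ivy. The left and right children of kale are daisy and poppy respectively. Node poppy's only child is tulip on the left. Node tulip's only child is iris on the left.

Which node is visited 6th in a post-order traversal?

ivy

Post-order visits the left subtree, then the right subtree, then the node.
At rye: go left to bay.
  At bay: go left to kale.
    At kale: go left to daisy.
      daisy is a leaf — visit daisy.
    At kale: go right to poppy.
      At poppy: go left to tulip.
        At tulip: go left to iris.
          iris is a leaf — visit iris.
        At tulip: no right child.
        Visit tulip.
      At poppy: no right child.
      Visit poppy.
    Visit kale.
  At bay: go right to rose.
    At rose: no left child.
    At rose: go right to ivy.
      ivy is a leaf — visit ivy.
    Visit rose.
  Visit bay.
At rye: go right to mint.
  At mint: go left to aster.
    At aster: go left to cedar.
      cedar is a leaf — visit cedar.
    At aster: no right child.
    Visit aster.
  At mint: go right to pear.
    At pear: go left to reed.
      At reed: go left to fig.
        fig is a leaf — visit fig.
      At reed: go right to elm.
        elm is a leaf — visit elm.
      Visit reed.
    At pear: no right child.
    Visit pear.
  Visit mint.
Visit rye.
Full post-order sequence: daisy, iris, tulip, poppy, kale, ivy, rose, bay, cedar, aster, fig, elm, reed, pear, mint, rye.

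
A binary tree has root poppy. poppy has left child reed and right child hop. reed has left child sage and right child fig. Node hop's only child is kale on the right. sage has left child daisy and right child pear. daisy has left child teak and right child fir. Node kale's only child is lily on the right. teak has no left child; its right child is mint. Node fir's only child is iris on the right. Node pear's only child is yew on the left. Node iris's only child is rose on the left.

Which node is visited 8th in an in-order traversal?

In-order visits the left subtree, then the node, then the right subtree.
At poppy: go left to reed.
  At reed: go left to sage.
    At sage: go left to daisy.
      At daisy: go left to teak.
        At teak: no left child.
        Visit teak.
        At teak: go right to mint.
          mint is a leaf — visit mint.
      Visit daisy.
      At daisy: go right to fir.
        At fir: no left child.
        Visit fir.
        At fir: go right to iris.
          At iris: go left to rose.
            rose is a leaf — visit rose.
          Visit iris.
          At iris: no right child.
    Visit sage.
    At sage: go right to pear.
      At pear: go left to yew.
        yew is a leaf — visit yew.
      Visit pear.
      At pear: no right child.
  Visit reed.
  At reed: go right to fig.
    fig is a leaf — visit fig.
Visit poppy.
At poppy: go right to hop.
  At hop: no left child.
  Visit hop.
  At hop: go right to kale.
    At kale: no left child.
    Visit kale.
    At kale: go right to lily.
      lily is a leaf — visit lily.
Full in-order sequence: teak, mint, daisy, fir, rose, iris, sage, yew, pear, reed, fig, poppy, hop, kale, lily.

yew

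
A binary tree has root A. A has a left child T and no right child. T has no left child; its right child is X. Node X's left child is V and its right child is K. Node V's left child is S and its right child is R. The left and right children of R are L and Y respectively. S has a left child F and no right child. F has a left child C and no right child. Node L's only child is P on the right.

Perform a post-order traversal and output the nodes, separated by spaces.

Post-order visits the left subtree, then the right subtree, then the node.
At A: go left to T.
  At T: no left child.
  At T: go right to X.
    At X: go left to V.
      At V: go left to S.
        At S: go left to F.
          At F: go left to C.
            C is a leaf — visit C.
          At F: no right child.
          Visit F.
        At S: no right child.
        Visit S.
      At V: go right to R.
        At R: go left to L.
          At L: no left child.
          At L: go right to P.
            P is a leaf — visit P.
          Visit L.
        At R: go right to Y.
          Y is a leaf — visit Y.
        Visit R.
      Visit V.
    At X: go right to K.
      K is a leaf — visit K.
    Visit X.
  Visit T.
At A: no right child.
Visit A.

C F S P L Y R V K X T A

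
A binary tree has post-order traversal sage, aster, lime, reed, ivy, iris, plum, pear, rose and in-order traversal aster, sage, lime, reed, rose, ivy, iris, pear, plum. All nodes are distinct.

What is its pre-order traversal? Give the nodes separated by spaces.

rose reed lime aster sage pear iris ivy plum

The last element of post-order is the root; it splits in-order into left and right subtrees.
Root rose: left subtree has 4 nodes {aster, sage, lime, reed}, right has 4 {ivy, iris, pear, plum}.
  Root reed: left subtree has 3 nodes {aster, sage, lime}, right has 0 { }.
    Root lime: left subtree has 2 nodes {aster, sage}, right has 0 { }.
      Root aster: left subtree has 0 nodes { }, right has 1 {sage}.
  Root pear: left subtree has 2 nodes {ivy, iris}, right has 1 {plum}.
    Root iris: left subtree has 1 node {ivy}, right has 0 { }.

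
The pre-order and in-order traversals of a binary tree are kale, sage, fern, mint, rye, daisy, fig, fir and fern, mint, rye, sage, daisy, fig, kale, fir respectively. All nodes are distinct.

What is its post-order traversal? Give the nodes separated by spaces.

The first element of pre-order is the root; it splits in-order into left and right subtrees.
Root kale: left subtree has 6 nodes {fern, mint, rye, sage, daisy, fig}, right has 1 {fir}.
  Root sage: left subtree has 3 nodes {fern, mint, rye}, right has 2 {daisy, fig}.
    Root fern: left subtree has 0 nodes { }, right has 2 {mint, rye}.
      Root mint: left subtree has 0 nodes { }, right has 1 {rye}.
    Root daisy: left subtree has 0 nodes { }, right has 1 {fig}.

rye mint fern fig daisy sage fir kale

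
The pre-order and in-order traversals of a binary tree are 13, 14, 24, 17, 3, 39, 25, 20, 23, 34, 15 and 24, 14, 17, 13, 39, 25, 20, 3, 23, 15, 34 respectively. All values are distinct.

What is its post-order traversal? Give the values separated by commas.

The first element of pre-order is the root; it splits in-order into left and right subtrees.
Root 13: left subtree has 3 nodes {24, 14, 17}, right has 7 {39, 25, 20, 3, 23, 15, 34}.
  Root 14: left subtree has 1 node {24}, right has 1 {17}.
  Root 3: left subtree has 3 nodes {39, 25, 20}, right has 3 {23, 15, 34}.
    Root 39: left subtree has 0 nodes { }, right has 2 {25, 20}.
      Root 25: left subtree has 0 nodes { }, right has 1 {20}.
    Root 23: left subtree has 0 nodes { }, right has 2 {15, 34}.
      Root 34: left subtree has 1 node {15}, right has 0 { }.

24, 17, 14, 20, 25, 39, 15, 34, 23, 3, 13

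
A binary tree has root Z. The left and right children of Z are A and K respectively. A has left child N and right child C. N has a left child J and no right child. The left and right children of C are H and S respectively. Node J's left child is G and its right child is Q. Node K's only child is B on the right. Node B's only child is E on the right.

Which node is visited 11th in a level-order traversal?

Level-order visits nodes level by level from the root, left to right within each level.
Level 0: Z
Level 1: A, K
Level 2: N, C, B
Level 3: J, H, S, E
Level 4: G, Q
Full level-order sequence: Z, A, K, N, C, B, J, H, S, E, G, Q.

G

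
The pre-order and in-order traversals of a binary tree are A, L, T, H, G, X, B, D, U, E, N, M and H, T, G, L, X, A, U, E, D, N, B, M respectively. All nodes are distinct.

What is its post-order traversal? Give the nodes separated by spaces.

H G T X L E U N D M B A

The first element of pre-order is the root; it splits in-order into left and right subtrees.
Root A: left subtree has 5 nodes {H, T, G, L, X}, right has 6 {U, E, D, N, B, M}.
  Root L: left subtree has 3 nodes {H, T, G}, right has 1 {X}.
    Root T: left subtree has 1 node {H}, right has 1 {G}.
  Root B: left subtree has 4 nodes {U, E, D, N}, right has 1 {M}.
    Root D: left subtree has 2 nodes {U, E}, right has 1 {N}.
      Root U: left subtree has 0 nodes { }, right has 1 {E}.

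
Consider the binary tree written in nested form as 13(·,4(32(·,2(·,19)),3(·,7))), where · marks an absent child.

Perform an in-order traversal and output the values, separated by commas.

In-order visits the left subtree, then the node, then the right subtree.
At 13: no left child.
Visit 13.
At 13: go right to 4.
  At 4: go left to 32.
    At 32: no left child.
    Visit 32.
    At 32: go right to 2.
      At 2: no left child.
      Visit 2.
      At 2: go right to 19.
        19 is a leaf — visit 19.
  Visit 4.
  At 4: go right to 3.
    At 3: no left child.
    Visit 3.
    At 3: go right to 7.
      7 is a leaf — visit 7.

13, 32, 2, 19, 4, 3, 7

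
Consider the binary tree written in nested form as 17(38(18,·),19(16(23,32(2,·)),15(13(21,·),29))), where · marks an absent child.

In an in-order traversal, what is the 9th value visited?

In-order visits the left subtree, then the node, then the right subtree.
At 17: go left to 38.
  At 38: go left to 18.
    18 is a leaf — visit 18.
  Visit 38.
  At 38: no right child.
Visit 17.
At 17: go right to 19.
  At 19: go left to 16.
    At 16: go left to 23.
      23 is a leaf — visit 23.
    Visit 16.
    At 16: go right to 32.
      At 32: go left to 2.
        2 is a leaf — visit 2.
      Visit 32.
      At 32: no right child.
  Visit 19.
  At 19: go right to 15.
    At 15: go left to 13.
      At 13: go left to 21.
        21 is a leaf — visit 21.
      Visit 13.
      At 13: no right child.
    Visit 15.
    At 15: go right to 29.
      29 is a leaf — visit 29.
Full in-order sequence: 18, 38, 17, 23, 16, 2, 32, 19, 21, 13, 15, 29.

21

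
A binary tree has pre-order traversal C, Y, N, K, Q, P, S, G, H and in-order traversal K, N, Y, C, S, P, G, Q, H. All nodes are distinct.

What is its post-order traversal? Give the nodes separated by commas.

The first element of pre-order is the root; it splits in-order into left and right subtrees.
Root C: left subtree has 3 nodes {K, N, Y}, right has 5 {S, P, G, Q, H}.
  Root Y: left subtree has 2 nodes {K, N}, right has 0 { }.
    Root N: left subtree has 1 node {K}, right has 0 { }.
  Root Q: left subtree has 3 nodes {S, P, G}, right has 1 {H}.
    Root P: left subtree has 1 node {S}, right has 1 {G}.

K, N, Y, S, G, P, H, Q, C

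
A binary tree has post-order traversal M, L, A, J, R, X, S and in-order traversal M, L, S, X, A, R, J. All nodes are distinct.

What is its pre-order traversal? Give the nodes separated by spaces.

The last element of post-order is the root; it splits in-order into left and right subtrees.
Root S: left subtree has 2 nodes {M, L}, right has 4 {X, A, R, J}.
  Root L: left subtree has 1 node {M}, right has 0 { }.
  Root X: left subtree has 0 nodes { }, right has 3 {A, R, J}.
    Root R: left subtree has 1 node {A}, right has 1 {J}.

S L M X R A J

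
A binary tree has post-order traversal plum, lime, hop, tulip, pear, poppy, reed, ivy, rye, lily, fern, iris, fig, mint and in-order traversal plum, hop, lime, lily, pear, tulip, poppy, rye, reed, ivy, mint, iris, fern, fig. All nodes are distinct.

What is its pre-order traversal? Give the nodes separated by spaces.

mint lily hop plum lime rye poppy pear tulip ivy reed fig iris fern

The last element of post-order is the root; it splits in-order into left and right subtrees.
Root mint: left subtree has 10 nodes {plum, hop, lime, lily, pear, tulip, poppy, rye, reed, ivy}, right has 3 {iris, fern, fig}.
  Root lily: left subtree has 3 nodes {plum, hop, lime}, right has 6 {pear, tulip, poppy, rye, reed, ivy}.
    Root hop: left subtree has 1 node {plum}, right has 1 {lime}.
    Root rye: left subtree has 3 nodes {pear, tulip, poppy}, right has 2 {reed, ivy}.
      Root poppy: left subtree has 2 nodes {pear, tulip}, right has 0 { }.
        Root pear: left subtree has 0 nodes { }, right has 1 {tulip}.
      Root ivy: left subtree has 1 node {reed}, right has 0 { }.
  Root fig: left subtree has 2 nodes {iris, fern}, right has 0 { }.
    Root iris: left subtree has 0 nodes { }, right has 1 {fern}.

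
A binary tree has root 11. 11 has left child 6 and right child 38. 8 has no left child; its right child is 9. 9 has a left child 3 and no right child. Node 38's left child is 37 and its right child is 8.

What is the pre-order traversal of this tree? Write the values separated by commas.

Pre-order visits the node, then its left subtree, then its right subtree.
Visit 11.
At 11: go left to 6.
  6 is a leaf — visit 6.
At 11: go right to 38.
  Visit 38.
  At 38: go left to 37.
    37 is a leaf — visit 37.
  At 38: go right to 8.
    Visit 8.
    At 8: no left child.
    At 8: go right to 9.
      Visit 9.
      At 9: go left to 3.
        3 is a leaf — visit 3.
      At 9: no right child.

11, 6, 38, 37, 8, 9, 3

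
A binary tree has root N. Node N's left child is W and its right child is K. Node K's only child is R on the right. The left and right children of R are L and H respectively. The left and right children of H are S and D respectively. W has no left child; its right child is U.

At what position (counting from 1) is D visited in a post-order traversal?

Post-order visits the left subtree, then the right subtree, then the node.
At N: go left to W.
  At W: no left child.
  At W: go right to U.
    U is a leaf — visit U.
  Visit W.
At N: go right to K.
  At K: no left child.
  At K: go right to R.
    At R: go left to L.
      L is a leaf — visit L.
    At R: go right to H.
      At H: go left to S.
        S is a leaf — visit S.
      At H: go right to D.
        D is a leaf — visit D.
      Visit H.
    Visit R.
  Visit K.
Visit N.
Full post-order sequence: U, W, L, S, D, H, R, K, N.

5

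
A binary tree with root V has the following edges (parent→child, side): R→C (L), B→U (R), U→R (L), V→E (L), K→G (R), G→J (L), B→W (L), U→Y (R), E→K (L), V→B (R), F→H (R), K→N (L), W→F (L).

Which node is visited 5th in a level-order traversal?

W

Level-order visits nodes level by level from the root, left to right within each level.
Level 0: V
Level 1: E, B
Level 2: K, W, U
Level 3: N, G, F, R, Y
Level 4: J, H, C
Full level-order sequence: V, E, B, K, W, U, N, G, F, R, Y, J, H, C.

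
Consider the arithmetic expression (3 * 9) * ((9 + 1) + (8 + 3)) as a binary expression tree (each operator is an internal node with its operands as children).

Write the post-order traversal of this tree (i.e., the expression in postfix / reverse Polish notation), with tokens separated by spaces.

3 9 * 9 1 + 8 3 + + *

Post-order on an expression tree gives postfix notation: for each operator, emit left operand, right operand, then the operator.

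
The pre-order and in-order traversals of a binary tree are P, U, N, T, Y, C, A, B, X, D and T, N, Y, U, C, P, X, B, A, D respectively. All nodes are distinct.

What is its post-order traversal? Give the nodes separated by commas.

T, Y, N, C, U, X, B, D, A, P

The first element of pre-order is the root; it splits in-order into left and right subtrees.
Root P: left subtree has 5 nodes {T, N, Y, U, C}, right has 4 {X, B, A, D}.
  Root U: left subtree has 3 nodes {T, N, Y}, right has 1 {C}.
    Root N: left subtree has 1 node {T}, right has 1 {Y}.
  Root A: left subtree has 2 nodes {X, B}, right has 1 {D}.
    Root B: left subtree has 1 node {X}, right has 0 { }.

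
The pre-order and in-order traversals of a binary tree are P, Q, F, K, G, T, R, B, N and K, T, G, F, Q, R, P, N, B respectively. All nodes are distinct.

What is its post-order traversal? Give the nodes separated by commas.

T, G, K, F, R, Q, N, B, P

The first element of pre-order is the root; it splits in-order into left and right subtrees.
Root P: left subtree has 6 nodes {K, T, G, F, Q, R}, right has 2 {N, B}.
  Root Q: left subtree has 4 nodes {K, T, G, F}, right has 1 {R}.
    Root F: left subtree has 3 nodes {K, T, G}, right has 0 { }.
      Root K: left subtree has 0 nodes { }, right has 2 {T, G}.
        Root G: left subtree has 1 node {T}, right has 0 { }.
  Root B: left subtree has 1 node {N}, right has 0 { }.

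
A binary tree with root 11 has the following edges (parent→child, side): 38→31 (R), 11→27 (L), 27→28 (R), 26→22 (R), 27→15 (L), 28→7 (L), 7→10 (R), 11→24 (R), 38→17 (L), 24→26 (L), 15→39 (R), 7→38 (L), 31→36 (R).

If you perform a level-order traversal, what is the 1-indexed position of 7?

8

Level-order visits nodes level by level from the root, left to right within each level.
Level 0: 11
Level 1: 27, 24
Level 2: 15, 28, 26
Level 3: 39, 7, 22
Level 4: 38, 10
Level 5: 17, 31
Level 6: 36
Full level-order sequence: 11, 27, 24, 15, 28, 26, 39, 7, 22, 38, 10, 17, 31, 36.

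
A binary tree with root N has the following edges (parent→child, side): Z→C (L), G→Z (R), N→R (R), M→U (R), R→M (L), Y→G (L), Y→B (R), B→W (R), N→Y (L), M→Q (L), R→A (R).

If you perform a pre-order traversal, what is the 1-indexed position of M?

Pre-order visits the node, then its left subtree, then its right subtree.
Visit N.
At N: go left to Y.
  Visit Y.
  At Y: go left to G.
    Visit G.
    At G: no left child.
    At G: go right to Z.
      Visit Z.
      At Z: go left to C.
        C is a leaf — visit C.
      At Z: no right child.
  At Y: go right to B.
    Visit B.
    At B: no left child.
    At B: go right to W.
      W is a leaf — visit W.
At N: go right to R.
  Visit R.
  At R: go left to M.
    Visit M.
    At M: go left to Q.
      Q is a leaf — visit Q.
    At M: go right to U.
      U is a leaf — visit U.
  At R: go right to A.
    A is a leaf — visit A.
Full pre-order sequence: N, Y, G, Z, C, B, W, R, M, Q, U, A.

9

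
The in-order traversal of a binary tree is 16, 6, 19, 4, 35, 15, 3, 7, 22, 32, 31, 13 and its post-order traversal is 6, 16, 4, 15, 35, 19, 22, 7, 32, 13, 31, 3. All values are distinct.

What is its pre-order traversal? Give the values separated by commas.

3, 19, 16, 6, 35, 4, 15, 31, 32, 7, 22, 13

The last element of post-order is the root; it splits in-order into left and right subtrees.
Root 3: left subtree has 6 nodes {16, 6, 19, 4, 35, 15}, right has 5 {7, 22, 32, 31, 13}.
  Root 19: left subtree has 2 nodes {16, 6}, right has 3 {4, 35, 15}.
    Root 16: left subtree has 0 nodes { }, right has 1 {6}.
    Root 35: left subtree has 1 node {4}, right has 1 {15}.
  Root 31: left subtree has 3 nodes {7, 22, 32}, right has 1 {13}.
    Root 32: left subtree has 2 nodes {7, 22}, right has 0 { }.
      Root 7: left subtree has 0 nodes { }, right has 1 {22}.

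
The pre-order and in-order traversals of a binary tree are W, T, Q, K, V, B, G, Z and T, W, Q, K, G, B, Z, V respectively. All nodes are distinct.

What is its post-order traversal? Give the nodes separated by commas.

The first element of pre-order is the root; it splits in-order into left and right subtrees.
Root W: left subtree has 1 node {T}, right has 6 {Q, K, G, B, Z, V}.
  Root Q: left subtree has 0 nodes { }, right has 5 {K, G, B, Z, V}.
    Root K: left subtree has 0 nodes { }, right has 4 {G, B, Z, V}.
      Root V: left subtree has 3 nodes {G, B, Z}, right has 0 { }.
        Root B: left subtree has 1 node {G}, right has 1 {Z}.

T, G, Z, B, V, K, Q, W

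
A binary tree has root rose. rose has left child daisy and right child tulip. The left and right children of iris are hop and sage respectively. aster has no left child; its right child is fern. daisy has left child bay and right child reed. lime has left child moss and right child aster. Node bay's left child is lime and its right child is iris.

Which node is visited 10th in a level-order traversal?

Level-order visits nodes level by level from the root, left to right within each level.
Level 0: rose
Level 1: daisy, tulip
Level 2: bay, reed
Level 3: lime, iris
Level 4: moss, aster, hop, sage
Level 5: fern
Full level-order sequence: rose, daisy, tulip, bay, reed, lime, iris, moss, aster, hop, sage, fern.

hop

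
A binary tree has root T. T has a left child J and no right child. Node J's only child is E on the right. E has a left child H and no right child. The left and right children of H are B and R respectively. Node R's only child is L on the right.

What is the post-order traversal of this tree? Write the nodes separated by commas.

B, L, R, H, E, J, T

Post-order visits the left subtree, then the right subtree, then the node.
At T: go left to J.
  At J: no left child.
  At J: go right to E.
    At E: go left to H.
      At H: go left to B.
        B is a leaf — visit B.
      At H: go right to R.
        At R: no left child.
        At R: go right to L.
          L is a leaf — visit L.
        Visit R.
      Visit H.
    At E: no right child.
    Visit E.
  Visit J.
At T: no right child.
Visit T.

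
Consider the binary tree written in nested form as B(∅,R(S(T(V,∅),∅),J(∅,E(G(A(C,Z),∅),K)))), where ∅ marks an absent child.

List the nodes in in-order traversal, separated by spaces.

In-order visits the left subtree, then the node, then the right subtree.
At B: no left child.
Visit B.
At B: go right to R.
  At R: go left to S.
    At S: go left to T.
      At T: go left to V.
        V is a leaf — visit V.
      Visit T.
      At T: no right child.
    Visit S.
    At S: no right child.
  Visit R.
  At R: go right to J.
    At J: no left child.
    Visit J.
    At J: go right to E.
      At E: go left to G.
        At G: go left to A.
          At A: go left to C.
            C is a leaf — visit C.
          Visit A.
          At A: go right to Z.
            Z is a leaf — visit Z.
        Visit G.
        At G: no right child.
      Visit E.
      At E: go right to K.
        K is a leaf — visit K.

B V T S R J C A Z G E K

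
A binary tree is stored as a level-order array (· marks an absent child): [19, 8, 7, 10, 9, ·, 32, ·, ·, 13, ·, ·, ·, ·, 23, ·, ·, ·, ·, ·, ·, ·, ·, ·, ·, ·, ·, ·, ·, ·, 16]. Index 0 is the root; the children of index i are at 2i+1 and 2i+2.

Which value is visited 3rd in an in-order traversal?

In-order visits the left subtree, then the node, then the right subtree.
At 19: go left to 8.
  At 8: go left to 10.
    10 is a leaf — visit 10.
  Visit 8.
  At 8: go right to 9.
    At 9: go left to 13.
      13 is a leaf — visit 13.
    Visit 9.
    At 9: no right child.
Visit 19.
At 19: go right to 7.
  At 7: no left child.
  Visit 7.
  At 7: go right to 32.
    At 32: no left child.
    Visit 32.
    At 32: go right to 23.
      At 23: no left child.
      Visit 23.
      At 23: go right to 16.
        16 is a leaf — visit 16.
Full in-order sequence: 10, 8, 13, 9, 19, 7, 32, 23, 16.

13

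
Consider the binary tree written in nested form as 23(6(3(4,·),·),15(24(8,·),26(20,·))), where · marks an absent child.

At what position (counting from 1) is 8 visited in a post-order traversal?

Post-order visits the left subtree, then the right subtree, then the node.
At 23: go left to 6.
  At 6: go left to 3.
    At 3: go left to 4.
      4 is a leaf — visit 4.
    At 3: no right child.
    Visit 3.
  At 6: no right child.
  Visit 6.
At 23: go right to 15.
  At 15: go left to 24.
    At 24: go left to 8.
      8 is a leaf — visit 8.
    At 24: no right child.
    Visit 24.
  At 15: go right to 26.
    At 26: go left to 20.
      20 is a leaf — visit 20.
    At 26: no right child.
    Visit 26.
  Visit 15.
Visit 23.
Full post-order sequence: 4, 3, 6, 8, 24, 20, 26, 15, 23.

4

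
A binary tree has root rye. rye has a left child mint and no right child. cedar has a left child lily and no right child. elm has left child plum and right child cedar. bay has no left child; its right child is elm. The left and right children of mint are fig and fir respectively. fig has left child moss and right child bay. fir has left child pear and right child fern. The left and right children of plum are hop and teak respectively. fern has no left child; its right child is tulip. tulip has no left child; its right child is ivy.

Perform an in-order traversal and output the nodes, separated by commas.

moss, fig, bay, hop, plum, teak, elm, lily, cedar, mint, pear, fir, fern, tulip, ivy, rye

In-order visits the left subtree, then the node, then the right subtree.
At rye: go left to mint.
  At mint: go left to fig.
    At fig: go left to moss.
      moss is a leaf — visit moss.
    Visit fig.
    At fig: go right to bay.
      At bay: no left child.
      Visit bay.
      At bay: go right to elm.
        At elm: go left to plum.
          At plum: go left to hop.
            hop is a leaf — visit hop.
          Visit plum.
          At plum: go right to teak.
            teak is a leaf — visit teak.
        Visit elm.
        At elm: go right to cedar.
          At cedar: go left to lily.
            lily is a leaf — visit lily.
          Visit cedar.
          At cedar: no right child.
  Visit mint.
  At mint: go right to fir.
    At fir: go left to pear.
      pear is a leaf — visit pear.
    Visit fir.
    At fir: go right to fern.
      At fern: no left child.
      Visit fern.
      At fern: go right to tulip.
        At tulip: no left child.
        Visit tulip.
        At tulip: go right to ivy.
          ivy is a leaf — visit ivy.
Visit rye.
At rye: no right child.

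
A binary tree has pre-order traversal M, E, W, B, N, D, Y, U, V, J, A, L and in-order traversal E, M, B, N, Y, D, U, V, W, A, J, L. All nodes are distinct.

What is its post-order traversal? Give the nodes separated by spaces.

E Y V U D N B A L J W M

The first element of pre-order is the root; it splits in-order into left and right subtrees.
Root M: left subtree has 1 node {E}, right has 10 {B, N, Y, D, U, V, W, A, J, L}.
  Root W: left subtree has 6 nodes {B, N, Y, D, U, V}, right has 3 {A, J, L}.
    Root B: left subtree has 0 nodes { }, right has 5 {N, Y, D, U, V}.
      Root N: left subtree has 0 nodes { }, right has 4 {Y, D, U, V}.
        Root D: left subtree has 1 node {Y}, right has 2 {U, V}.
          Root U: left subtree has 0 nodes { }, right has 1 {V}.
    Root J: left subtree has 1 node {A}, right has 1 {L}.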